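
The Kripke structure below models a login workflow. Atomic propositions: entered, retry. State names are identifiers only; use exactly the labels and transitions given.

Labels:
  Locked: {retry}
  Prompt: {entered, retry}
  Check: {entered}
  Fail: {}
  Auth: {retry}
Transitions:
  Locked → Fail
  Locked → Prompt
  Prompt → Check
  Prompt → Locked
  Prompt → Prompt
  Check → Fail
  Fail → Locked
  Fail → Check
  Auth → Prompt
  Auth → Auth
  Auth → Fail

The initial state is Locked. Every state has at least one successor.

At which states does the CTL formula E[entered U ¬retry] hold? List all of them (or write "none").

States satisfying entered: {Prompt, Check}.
States satisfying ¬retry: {Check, Fail}.
States satisfying E[entered U ¬retry]: {Prompt, Check, Fail}.

{Prompt, Check, Fail}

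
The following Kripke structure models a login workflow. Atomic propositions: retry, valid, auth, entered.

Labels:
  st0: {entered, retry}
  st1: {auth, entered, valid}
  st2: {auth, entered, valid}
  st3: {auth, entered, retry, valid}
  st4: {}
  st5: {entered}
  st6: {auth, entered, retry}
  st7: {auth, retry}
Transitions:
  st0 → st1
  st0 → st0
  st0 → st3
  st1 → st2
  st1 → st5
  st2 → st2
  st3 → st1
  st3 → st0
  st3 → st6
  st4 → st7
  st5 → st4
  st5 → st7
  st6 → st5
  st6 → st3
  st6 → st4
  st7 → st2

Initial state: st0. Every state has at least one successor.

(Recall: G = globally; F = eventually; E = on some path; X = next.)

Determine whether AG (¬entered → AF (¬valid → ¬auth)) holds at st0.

States satisfying ¬entered → AF (¬valid → ¬auth): {st0, st1, st2, st3, st4, st5, st6, st7}.
States satisfying AG (¬entered → AF (¬valid → ¬auth)): {st0, st1, st2, st3, st4, st5, st6, st7}.
Every state reachable from st0 satisfies ¬entered → AF (¬valid → ¬auth).
st0 ∈ Sat(AG (¬entered → AF (¬valid → ¬auth))).

Yes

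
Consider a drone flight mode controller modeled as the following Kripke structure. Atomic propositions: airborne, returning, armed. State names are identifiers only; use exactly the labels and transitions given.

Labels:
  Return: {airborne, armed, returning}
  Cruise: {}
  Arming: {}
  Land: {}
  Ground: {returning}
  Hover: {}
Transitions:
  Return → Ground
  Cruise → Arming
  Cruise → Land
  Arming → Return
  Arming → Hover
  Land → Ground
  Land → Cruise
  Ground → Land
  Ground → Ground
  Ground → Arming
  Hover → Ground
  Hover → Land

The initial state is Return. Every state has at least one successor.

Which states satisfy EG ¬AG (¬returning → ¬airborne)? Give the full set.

none

States satisfying ¬AG (¬returning → ¬airborne): ∅.
States satisfying EG ¬AG (¬returning → ¬airborne): ∅.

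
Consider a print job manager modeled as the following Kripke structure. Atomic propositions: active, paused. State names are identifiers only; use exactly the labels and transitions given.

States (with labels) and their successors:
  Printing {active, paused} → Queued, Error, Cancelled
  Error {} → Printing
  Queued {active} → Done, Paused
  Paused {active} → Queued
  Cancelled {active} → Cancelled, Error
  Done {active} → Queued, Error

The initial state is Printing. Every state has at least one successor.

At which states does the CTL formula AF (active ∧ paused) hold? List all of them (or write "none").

{Printing, Error}

States satisfying active ∧ paused: {Printing}.
States satisfying AF (active ∧ paused): {Printing, Error}.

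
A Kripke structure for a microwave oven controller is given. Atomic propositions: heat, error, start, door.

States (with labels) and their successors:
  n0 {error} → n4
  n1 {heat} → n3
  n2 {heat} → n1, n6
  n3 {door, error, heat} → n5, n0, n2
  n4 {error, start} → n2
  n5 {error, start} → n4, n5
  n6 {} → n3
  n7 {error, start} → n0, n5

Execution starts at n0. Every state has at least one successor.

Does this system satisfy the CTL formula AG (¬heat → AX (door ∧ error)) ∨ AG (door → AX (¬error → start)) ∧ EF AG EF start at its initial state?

No

States satisfying ¬heat → AX (door ∧ error): {n1, n2, n3, n6}.
States satisfying AG (¬heat → AX (door ∧ error)): ∅.
States satisfying door → AX (¬error → start): {n0, n1, n2, n4, n5, n6, n7}.
States satisfying AG (door → AX (¬error → start)): ∅.
States satisfying AG EF start: {n0, n1, n2, n3, n4, n5, n6, n7}.
States satisfying EF AG EF start: {n0, n1, n2, n3, n4, n5, n6, n7}.
States satisfying AG (door → AX (¬error → start)) ∧ EF AG EF start: ∅.
States satisfying AG (¬heat → AX (door ∧ error)) ∨ AG (door → AX (¬error → start)) ∧ EF AG EF start: ∅.
n0 ∉ Sat(AG (¬heat → AX (door ∧ error)) ∨ AG (door → AX (¬error → start)) ∧ EF AG EF start).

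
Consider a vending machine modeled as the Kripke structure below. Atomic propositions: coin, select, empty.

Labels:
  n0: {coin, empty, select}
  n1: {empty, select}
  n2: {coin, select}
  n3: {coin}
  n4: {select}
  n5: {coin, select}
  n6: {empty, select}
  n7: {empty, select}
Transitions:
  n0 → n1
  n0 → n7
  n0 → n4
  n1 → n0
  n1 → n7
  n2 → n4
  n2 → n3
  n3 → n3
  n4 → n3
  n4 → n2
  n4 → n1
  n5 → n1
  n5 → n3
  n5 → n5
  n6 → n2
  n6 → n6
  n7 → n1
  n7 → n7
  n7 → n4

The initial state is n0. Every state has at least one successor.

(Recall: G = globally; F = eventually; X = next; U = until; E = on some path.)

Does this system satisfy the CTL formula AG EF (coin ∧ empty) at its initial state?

Violated

States satisfying EF (coin ∧ empty): {n0, n1, n2, n4, n5, n6, n7}.
States satisfying AG EF (coin ∧ empty): ∅.
n3 is reachable from n0 and violates EF (coin ∧ empty), so AG fails at n0.
n0 ∉ Sat(AG EF (coin ∧ empty)).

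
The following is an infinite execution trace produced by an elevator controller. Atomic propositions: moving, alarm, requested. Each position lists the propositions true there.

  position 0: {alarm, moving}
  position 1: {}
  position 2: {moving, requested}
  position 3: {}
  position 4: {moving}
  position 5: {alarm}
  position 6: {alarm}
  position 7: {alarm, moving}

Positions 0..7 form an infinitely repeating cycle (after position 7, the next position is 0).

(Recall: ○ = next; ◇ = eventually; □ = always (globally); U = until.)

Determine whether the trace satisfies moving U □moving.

Walking from position 0: at position 1, □moving has not yet held and moving fails, so moving U □moving is false.

No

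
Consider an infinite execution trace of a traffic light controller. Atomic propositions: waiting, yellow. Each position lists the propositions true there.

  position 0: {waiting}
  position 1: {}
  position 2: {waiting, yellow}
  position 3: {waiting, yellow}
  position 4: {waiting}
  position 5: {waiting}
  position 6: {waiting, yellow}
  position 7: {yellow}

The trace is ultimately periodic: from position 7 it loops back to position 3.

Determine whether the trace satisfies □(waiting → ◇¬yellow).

waiting → ◇¬yellow holds at every position 0..7, and those are all positions ever visited, so □(waiting → ◇¬yellow) holds.
Positions where waiting holds: 0, 2, 3, 4, 5, 6.
Check ◇¬yellow at each: 0→ok, 2→ok, 3→ok, 4→ok, 5→ok, 6→ok.

Yes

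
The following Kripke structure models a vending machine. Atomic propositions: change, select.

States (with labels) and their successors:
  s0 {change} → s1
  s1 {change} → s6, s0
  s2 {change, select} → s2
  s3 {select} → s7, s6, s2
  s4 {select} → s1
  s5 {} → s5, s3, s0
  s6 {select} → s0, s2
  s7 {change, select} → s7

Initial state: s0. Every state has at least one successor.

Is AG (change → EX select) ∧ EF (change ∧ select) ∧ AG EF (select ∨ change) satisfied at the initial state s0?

States satisfying change → EX select: {s1, s2, s3, s4, s5, s6, s7}.
States satisfying AG (change → EX select): {s2, s7}.
States satisfying change ∧ select: {s2, s7}.
States satisfying EF (change ∧ select): {s0, s1, s2, s3, s4, s5, s6, s7}.
States satisfying EF (select ∨ change): {s0, s1, s2, s3, s4, s5, s6, s7}.
States satisfying AG EF (select ∨ change): {s0, s1, s2, s3, s4, s5, s6, s7}.
States satisfying EF (change ∧ select) ∧ AG EF (select ∨ change): {s0, s1, s2, s3, s4, s5, s6, s7}.
States satisfying AG (change → EX select) ∧ EF (change ∧ select) ∧ AG EF (select ∨ change): {s2, s7}.
s0 ∉ Sat(AG (change → EX select) ∧ EF (change ∧ select) ∧ AG EF (select ∨ change)).

Violated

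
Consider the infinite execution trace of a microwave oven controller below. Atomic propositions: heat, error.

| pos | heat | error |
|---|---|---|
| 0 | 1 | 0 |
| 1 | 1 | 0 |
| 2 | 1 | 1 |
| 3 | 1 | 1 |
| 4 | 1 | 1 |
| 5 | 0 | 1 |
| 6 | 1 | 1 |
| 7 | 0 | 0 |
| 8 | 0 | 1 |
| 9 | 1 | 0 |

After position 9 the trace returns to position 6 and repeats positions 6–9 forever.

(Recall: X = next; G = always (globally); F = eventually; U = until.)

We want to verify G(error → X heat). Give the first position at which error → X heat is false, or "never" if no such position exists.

Check error → X heat at each position in order: 0 ✓, 1 ✓, 2 ✓, 3 ✓.
At position 4 the labels are {error, heat} and the next position 5 has {error}, so error → X heat is false there. This is the first violation.

4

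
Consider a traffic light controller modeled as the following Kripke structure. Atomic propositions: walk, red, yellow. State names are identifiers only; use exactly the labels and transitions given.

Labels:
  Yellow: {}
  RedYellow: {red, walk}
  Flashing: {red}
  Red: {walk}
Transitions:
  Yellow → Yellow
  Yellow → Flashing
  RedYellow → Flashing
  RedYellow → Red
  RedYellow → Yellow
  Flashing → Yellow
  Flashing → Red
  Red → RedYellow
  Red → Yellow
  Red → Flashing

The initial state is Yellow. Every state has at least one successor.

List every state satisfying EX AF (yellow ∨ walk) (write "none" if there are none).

States satisfying AF (yellow ∨ walk): {RedYellow, Red}.
States satisfying EX AF (yellow ∨ walk): {RedYellow, Flashing, Red}.

{RedYellow, Flashing, Red}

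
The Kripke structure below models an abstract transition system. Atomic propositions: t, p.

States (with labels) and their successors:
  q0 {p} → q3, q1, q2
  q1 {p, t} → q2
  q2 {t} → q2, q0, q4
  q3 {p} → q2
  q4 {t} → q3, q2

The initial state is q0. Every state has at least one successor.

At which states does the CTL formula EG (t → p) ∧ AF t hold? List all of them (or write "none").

none

States satisfying t → p: {q0, q1, q3}.
States satisfying EG (t → p): ∅.
States satisfying t: {q1, q2, q4}.
States satisfying AF t: {q0, q1, q2, q3, q4}.
States satisfying EG (t → p) ∧ AF t: ∅.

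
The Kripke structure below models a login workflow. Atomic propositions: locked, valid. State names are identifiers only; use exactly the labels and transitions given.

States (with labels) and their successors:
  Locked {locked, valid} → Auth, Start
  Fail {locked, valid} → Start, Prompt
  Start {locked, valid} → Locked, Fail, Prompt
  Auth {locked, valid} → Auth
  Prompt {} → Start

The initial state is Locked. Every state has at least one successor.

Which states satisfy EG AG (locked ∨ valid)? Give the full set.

States satisfying AG (locked ∨ valid): {Auth}.
States satisfying EG AG (locked ∨ valid): {Auth}.

{Auth}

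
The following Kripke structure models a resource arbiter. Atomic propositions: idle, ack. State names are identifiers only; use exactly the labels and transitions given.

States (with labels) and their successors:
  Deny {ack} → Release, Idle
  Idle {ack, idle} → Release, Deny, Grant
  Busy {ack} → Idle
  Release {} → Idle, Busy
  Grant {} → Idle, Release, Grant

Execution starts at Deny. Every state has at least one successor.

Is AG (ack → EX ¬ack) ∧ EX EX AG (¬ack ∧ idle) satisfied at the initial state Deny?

States satisfying ack → EX ¬ack: {Deny, Idle, Release, Grant}.
States satisfying AG (ack → EX ¬ack): ∅.
States satisfying EX AG (¬ack ∧ idle): ∅.
States satisfying EX EX AG (¬ack ∧ idle): ∅.
States satisfying AG (ack → EX ¬ack) ∧ EX EX AG (¬ack ∧ idle): ∅.
Deny ∉ Sat(AG (ack → EX ¬ack) ∧ EX EX AG (¬ack ∧ idle)).

Violated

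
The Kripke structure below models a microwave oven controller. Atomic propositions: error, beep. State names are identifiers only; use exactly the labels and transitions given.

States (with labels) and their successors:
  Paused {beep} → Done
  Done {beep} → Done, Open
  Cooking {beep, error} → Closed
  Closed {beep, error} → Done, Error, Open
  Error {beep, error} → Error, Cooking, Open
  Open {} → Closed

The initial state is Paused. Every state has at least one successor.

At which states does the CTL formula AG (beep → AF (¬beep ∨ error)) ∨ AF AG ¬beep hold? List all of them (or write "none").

States satisfying beep → AF (¬beep ∨ error): {Cooking, Closed, Error, Open}.
States satisfying AG (beep → AF (¬beep ∨ error)): ∅.
States satisfying AG ¬beep: ∅.
States satisfying AF AG ¬beep: ∅.
States satisfying AG (beep → AF (¬beep ∨ error)) ∨ AF AG ¬beep: ∅.

none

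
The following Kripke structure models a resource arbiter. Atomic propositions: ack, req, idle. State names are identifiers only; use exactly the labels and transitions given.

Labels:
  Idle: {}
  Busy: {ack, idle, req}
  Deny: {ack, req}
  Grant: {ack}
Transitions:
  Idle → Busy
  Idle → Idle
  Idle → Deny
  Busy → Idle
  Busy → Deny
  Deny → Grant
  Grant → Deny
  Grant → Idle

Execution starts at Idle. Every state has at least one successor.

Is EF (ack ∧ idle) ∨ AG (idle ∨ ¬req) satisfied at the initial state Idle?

Holds

States satisfying ack ∧ idle: {Busy}.
States satisfying EF (ack ∧ idle): {Idle, Busy, Deny, Grant}.
States satisfying idle ∨ ¬req: {Idle, Busy, Grant}.
States satisfying AG (idle ∨ ¬req): ∅.
States satisfying EF (ack ∧ idle) ∨ AG (idle ∨ ¬req): {Idle, Busy, Deny, Grant}.
Idle ∈ Sat(EF (ack ∧ idle) ∨ AG (idle ∨ ¬req)).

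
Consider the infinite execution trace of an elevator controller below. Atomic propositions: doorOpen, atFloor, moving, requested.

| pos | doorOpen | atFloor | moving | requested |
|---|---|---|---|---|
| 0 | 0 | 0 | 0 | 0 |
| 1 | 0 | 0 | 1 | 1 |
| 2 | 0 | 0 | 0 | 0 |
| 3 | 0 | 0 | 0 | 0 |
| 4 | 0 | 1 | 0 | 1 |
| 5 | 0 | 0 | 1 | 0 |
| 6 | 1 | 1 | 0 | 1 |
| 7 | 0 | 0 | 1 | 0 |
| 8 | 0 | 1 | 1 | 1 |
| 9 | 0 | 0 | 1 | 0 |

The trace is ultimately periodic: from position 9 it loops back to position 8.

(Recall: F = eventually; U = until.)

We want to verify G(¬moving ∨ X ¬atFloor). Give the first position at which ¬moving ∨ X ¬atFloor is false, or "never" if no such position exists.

5

Check ¬moving ∨ X ¬atFloor at each position in order: 0 ✓, 1 ✓, 2 ✓, 3 ✓, 4 ✓.
At position 5 the labels are {moving} and the next position 6 has {atFloor, doorOpen, requested}, so ¬moving ∨ X ¬atFloor is false there. This is the first violation.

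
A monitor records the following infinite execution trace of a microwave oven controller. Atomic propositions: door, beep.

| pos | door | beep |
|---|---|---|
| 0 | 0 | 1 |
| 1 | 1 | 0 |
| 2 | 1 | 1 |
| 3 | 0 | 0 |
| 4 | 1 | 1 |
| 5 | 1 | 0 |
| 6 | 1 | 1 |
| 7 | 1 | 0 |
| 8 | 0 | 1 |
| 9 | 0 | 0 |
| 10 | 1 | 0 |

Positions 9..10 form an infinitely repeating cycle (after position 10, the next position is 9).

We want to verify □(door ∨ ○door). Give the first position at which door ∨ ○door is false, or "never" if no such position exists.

8

Check door ∨ ○door at each position in order: 0 ✓, 1 ✓, 2 ✓, 3 ✓, 4 ✓, 5 ✓, 6 ✓, 7 ✓.
At position 8 the labels are {beep} and the next position 9 has {}, so door ∨ ○door is false there. This is the first violation.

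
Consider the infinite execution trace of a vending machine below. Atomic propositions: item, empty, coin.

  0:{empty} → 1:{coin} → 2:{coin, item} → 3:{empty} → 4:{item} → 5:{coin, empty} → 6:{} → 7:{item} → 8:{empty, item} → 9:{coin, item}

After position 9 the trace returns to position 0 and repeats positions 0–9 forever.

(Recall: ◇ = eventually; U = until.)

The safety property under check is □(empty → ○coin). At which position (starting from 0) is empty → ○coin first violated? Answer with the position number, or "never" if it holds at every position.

Check empty → ○coin at each position in order: 0 ✓, 1 ✓, 2 ✓.
At position 3 the labels are {empty} and the next position 4 has {item}, so empty → ○coin is false there. This is the first violation.

3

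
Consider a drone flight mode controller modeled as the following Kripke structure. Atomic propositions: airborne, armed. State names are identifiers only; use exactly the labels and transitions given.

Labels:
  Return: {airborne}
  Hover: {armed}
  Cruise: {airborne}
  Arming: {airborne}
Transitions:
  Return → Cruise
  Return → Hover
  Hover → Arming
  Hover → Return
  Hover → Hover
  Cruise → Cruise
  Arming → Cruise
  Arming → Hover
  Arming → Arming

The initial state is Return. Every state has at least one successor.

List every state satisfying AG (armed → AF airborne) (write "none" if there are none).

{Cruise}

States satisfying armed → AF airborne: {Return, Cruise, Arming}.
States satisfying AG (armed → AF airborne): {Cruise}.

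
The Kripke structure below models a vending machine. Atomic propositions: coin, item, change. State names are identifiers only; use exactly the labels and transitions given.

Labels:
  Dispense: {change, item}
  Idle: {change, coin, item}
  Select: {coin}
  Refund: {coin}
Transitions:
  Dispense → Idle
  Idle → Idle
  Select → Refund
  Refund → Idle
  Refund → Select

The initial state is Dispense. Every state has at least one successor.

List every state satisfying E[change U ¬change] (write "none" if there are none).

States satisfying change: {Dispense, Idle}.
States satisfying ¬change: {Select, Refund}.
States satisfying E[change U ¬change]: {Select, Refund}.

{Select, Refund}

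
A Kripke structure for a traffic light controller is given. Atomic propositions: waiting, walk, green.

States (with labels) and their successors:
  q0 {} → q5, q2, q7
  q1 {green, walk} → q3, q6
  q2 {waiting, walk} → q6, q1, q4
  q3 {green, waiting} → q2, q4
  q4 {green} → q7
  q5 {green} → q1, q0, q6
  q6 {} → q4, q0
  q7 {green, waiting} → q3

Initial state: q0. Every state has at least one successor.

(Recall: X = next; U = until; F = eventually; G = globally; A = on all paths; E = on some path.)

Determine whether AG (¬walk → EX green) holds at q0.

Yes

States satisfying ¬walk → EX green: {q0, q1, q2, q3, q4, q5, q6, q7}.
States satisfying AG (¬walk → EX green): {q0, q1, q2, q3, q4, q5, q6, q7}.
Every state reachable from q0 satisfies ¬walk → EX green.
q0 ∈ Sat(AG (¬walk → EX green)).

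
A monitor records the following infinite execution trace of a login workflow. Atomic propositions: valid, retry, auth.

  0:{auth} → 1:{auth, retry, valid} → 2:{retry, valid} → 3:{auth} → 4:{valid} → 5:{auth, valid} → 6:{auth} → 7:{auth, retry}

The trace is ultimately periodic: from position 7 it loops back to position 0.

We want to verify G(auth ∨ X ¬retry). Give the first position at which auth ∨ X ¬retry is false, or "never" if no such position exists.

auth ∨ X ¬retry holds at every position 0..7, and those are all the positions the trace ever visits, so the invariant G(auth ∨ X ¬retry) is never violated.

never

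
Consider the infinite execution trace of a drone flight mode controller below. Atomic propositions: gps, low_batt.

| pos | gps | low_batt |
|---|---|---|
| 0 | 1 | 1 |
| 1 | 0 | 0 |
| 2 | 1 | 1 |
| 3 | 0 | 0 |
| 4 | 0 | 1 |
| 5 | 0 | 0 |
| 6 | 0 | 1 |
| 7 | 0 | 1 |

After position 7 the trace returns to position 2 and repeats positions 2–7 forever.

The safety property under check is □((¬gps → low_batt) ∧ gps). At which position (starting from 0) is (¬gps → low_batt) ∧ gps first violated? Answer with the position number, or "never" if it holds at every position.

Check (¬gps → low_batt) ∧ gps at each position in order: 0 ✓.
At position 1 the labels are {}, so (¬gps → low_batt) ∧ gps is false there. This is the first violation.

1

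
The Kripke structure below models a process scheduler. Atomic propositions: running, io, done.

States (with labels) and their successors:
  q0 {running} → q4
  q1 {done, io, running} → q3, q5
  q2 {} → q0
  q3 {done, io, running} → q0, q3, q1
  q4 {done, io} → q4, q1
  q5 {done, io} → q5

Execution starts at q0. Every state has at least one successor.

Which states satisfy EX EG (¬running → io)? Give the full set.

{q0, q1, q2, q3, q4, q5}

States satisfying EG (¬running → io): {q0, q1, q3, q4, q5}.
States satisfying EX EG (¬running → io): {q0, q1, q2, q3, q4, q5}.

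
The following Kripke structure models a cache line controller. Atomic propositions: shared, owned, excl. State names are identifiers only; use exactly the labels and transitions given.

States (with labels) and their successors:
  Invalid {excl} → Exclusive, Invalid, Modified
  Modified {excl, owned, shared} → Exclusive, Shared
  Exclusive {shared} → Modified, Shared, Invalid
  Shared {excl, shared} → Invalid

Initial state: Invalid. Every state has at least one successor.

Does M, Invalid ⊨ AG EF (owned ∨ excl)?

States satisfying EF (owned ∨ excl): {Invalid, Modified, Exclusive, Shared}.
States satisfying AG EF (owned ∨ excl): {Invalid, Modified, Exclusive, Shared}.
Every state reachable from Invalid satisfies EF (owned ∨ excl).
Invalid ∈ Sat(AG EF (owned ∨ excl)).

Satisfied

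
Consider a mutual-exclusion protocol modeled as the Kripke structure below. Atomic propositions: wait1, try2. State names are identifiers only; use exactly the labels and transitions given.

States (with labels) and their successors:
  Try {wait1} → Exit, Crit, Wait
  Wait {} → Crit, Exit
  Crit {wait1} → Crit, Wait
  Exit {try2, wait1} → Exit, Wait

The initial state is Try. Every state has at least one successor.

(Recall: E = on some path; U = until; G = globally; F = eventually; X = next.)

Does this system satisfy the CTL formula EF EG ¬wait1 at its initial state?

Does not hold

States satisfying EG ¬wait1: ∅.
States satisfying EF EG ¬wait1: ∅.
No suitable path/successor from Try witnesses the formula.
Try ∉ Sat(EF EG ¬wait1).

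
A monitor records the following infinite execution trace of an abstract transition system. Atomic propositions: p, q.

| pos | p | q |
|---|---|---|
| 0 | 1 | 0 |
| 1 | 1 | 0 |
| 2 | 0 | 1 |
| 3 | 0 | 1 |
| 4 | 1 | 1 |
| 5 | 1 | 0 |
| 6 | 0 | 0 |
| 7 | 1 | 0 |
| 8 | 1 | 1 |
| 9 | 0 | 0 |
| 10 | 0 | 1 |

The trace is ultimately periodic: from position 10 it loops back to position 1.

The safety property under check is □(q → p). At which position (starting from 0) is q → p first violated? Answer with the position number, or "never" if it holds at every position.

2

Check q → p at each position in order: 0 ✓, 1 ✓.
At position 2 the labels are {q}, so q → p is false there. This is the first violation.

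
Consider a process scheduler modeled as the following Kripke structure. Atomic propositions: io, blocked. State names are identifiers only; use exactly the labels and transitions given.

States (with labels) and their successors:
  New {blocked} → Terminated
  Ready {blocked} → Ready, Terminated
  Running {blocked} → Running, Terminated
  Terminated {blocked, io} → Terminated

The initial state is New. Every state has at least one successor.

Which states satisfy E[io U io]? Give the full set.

States satisfying io: {Terminated}.
States satisfying E[io U io]: {Terminated}.

{Terminated}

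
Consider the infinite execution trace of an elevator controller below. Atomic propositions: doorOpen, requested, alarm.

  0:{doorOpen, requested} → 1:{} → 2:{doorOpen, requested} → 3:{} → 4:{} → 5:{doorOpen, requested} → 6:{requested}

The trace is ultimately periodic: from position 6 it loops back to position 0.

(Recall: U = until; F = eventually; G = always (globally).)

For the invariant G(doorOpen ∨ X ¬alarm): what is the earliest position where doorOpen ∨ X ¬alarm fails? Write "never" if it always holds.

doorOpen ∨ X ¬alarm holds at every position 0..6, and those are all the positions the trace ever visits, so the invariant G(doorOpen ∨ X ¬alarm) is never violated.

never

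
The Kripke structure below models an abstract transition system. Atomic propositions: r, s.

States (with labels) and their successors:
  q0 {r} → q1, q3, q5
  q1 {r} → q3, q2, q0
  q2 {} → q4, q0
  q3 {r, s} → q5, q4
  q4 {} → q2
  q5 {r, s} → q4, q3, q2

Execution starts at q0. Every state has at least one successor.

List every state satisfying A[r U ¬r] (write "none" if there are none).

{q2, q4}

States satisfying r: {q0, q1, q3, q5}.
States satisfying ¬r: {q2, q4}.
States satisfying A[r U ¬r]: {q2, q4}.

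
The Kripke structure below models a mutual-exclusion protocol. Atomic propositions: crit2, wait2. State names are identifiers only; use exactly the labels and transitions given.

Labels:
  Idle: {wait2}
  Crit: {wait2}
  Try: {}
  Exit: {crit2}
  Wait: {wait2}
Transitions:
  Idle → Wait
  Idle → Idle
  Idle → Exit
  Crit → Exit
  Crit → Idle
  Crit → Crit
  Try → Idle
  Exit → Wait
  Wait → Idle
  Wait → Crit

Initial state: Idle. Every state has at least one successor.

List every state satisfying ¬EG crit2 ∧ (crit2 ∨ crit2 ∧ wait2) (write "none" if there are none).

{Exit}

States satisfying crit2: {Exit}.
States satisfying EG crit2: ∅.
States satisfying ¬EG crit2: {Idle, Crit, Try, Exit, Wait}.
States satisfying crit2 ∧ wait2: ∅.
States satisfying crit2 ∨ crit2 ∧ wait2: {Exit}.
States satisfying ¬EG crit2 ∧ (crit2 ∨ crit2 ∧ wait2): {Exit}.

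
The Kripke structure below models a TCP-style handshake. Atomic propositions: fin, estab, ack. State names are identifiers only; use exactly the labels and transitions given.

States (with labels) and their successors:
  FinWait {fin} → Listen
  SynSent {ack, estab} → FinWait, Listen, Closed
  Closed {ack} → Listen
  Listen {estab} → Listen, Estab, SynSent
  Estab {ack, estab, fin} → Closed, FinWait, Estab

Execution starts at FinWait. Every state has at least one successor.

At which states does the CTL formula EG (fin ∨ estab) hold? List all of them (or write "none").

{FinWait, SynSent, Listen, Estab}

States satisfying fin ∨ estab: {FinWait, SynSent, Listen, Estab}.
States satisfying EG (fin ∨ estab): {FinWait, SynSent, Listen, Estab}.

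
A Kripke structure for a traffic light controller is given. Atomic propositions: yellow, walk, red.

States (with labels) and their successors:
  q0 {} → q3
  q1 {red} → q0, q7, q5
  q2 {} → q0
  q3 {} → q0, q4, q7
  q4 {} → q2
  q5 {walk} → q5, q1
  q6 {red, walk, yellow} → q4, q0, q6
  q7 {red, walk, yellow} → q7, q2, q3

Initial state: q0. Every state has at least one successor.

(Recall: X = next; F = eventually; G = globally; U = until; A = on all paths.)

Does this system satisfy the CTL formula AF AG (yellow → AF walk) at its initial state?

Yes

States satisfying AG (yellow → AF walk): {q0, q1, q2, q3, q4, q5, q6, q7}.
States satisfying AF AG (yellow → AF walk): {q0, q1, q2, q3, q4, q5, q6, q7}.
q0 ∈ Sat(AF AG (yellow → AF walk)).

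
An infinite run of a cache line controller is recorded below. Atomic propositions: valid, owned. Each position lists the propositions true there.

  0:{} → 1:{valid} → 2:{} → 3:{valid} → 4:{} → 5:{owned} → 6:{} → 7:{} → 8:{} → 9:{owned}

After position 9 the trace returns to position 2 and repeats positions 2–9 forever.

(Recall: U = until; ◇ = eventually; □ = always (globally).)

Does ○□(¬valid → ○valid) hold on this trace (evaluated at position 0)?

The position after 0 is 1; □(¬valid → ○valid) is false there.

No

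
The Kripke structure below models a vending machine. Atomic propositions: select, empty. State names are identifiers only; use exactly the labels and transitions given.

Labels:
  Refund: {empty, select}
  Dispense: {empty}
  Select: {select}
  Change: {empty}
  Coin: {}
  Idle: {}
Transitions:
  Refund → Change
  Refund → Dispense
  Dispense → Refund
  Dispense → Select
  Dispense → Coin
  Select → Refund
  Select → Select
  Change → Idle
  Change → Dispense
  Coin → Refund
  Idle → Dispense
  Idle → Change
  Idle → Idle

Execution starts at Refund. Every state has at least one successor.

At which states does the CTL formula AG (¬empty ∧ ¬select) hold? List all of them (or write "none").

States satisfying ¬empty ∧ ¬select: {Coin, Idle}.
States satisfying AG (¬empty ∧ ¬select): ∅.

none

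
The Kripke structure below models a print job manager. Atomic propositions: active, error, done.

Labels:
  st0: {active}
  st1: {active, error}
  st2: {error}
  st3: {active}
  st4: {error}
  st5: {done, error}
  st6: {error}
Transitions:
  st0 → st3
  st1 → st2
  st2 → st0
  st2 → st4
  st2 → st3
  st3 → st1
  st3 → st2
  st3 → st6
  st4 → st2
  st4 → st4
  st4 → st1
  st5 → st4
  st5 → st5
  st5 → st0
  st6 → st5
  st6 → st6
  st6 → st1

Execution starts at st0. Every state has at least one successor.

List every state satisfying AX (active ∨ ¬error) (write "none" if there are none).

{st0}

States satisfying active ∨ ¬error: {st0, st1, st3}.
States satisfying AX (active ∨ ¬error): {st0}.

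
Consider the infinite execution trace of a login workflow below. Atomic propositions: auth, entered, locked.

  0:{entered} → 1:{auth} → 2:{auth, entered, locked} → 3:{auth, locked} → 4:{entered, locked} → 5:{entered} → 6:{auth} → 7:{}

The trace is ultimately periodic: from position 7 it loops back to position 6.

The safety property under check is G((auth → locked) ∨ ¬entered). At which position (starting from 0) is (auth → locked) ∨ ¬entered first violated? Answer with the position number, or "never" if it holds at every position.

(auth → locked) ∨ ¬entered holds at every position 0..7, and those are all the positions the trace ever visits, so the invariant G((auth → locked) ∨ ¬entered) is never violated.

never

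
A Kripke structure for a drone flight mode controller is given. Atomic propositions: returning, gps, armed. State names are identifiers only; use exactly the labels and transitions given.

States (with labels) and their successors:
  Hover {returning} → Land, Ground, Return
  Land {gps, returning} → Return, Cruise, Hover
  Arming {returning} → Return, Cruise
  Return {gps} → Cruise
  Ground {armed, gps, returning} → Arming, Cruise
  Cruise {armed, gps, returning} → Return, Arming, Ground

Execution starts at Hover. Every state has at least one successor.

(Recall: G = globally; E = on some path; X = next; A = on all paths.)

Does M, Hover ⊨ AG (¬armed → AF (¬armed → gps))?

States satisfying ¬armed → AF (¬armed → gps): {Hover, Land, Arming, Return, Ground, Cruise}.
States satisfying AG (¬armed → AF (¬armed → gps)): {Hover, Land, Arming, Return, Ground, Cruise}.
Every state reachable from Hover satisfies ¬armed → AF (¬armed → gps).
Hover ∈ Sat(AG (¬armed → AF (¬armed → gps))).

Yes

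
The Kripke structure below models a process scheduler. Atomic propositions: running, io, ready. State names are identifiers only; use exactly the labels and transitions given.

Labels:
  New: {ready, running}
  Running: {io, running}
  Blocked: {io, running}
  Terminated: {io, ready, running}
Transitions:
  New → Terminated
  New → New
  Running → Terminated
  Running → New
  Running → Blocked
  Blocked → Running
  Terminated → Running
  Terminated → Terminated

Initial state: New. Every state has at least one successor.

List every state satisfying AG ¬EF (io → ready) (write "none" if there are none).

States satisfying ¬EF (io → ready): ∅.
States satisfying AG ¬EF (io → ready): ∅.

none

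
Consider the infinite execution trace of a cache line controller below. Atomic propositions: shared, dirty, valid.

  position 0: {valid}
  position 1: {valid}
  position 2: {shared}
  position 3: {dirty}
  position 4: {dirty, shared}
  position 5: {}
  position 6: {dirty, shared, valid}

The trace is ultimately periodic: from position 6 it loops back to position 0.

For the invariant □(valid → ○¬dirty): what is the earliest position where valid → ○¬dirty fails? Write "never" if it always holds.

never

valid → ○¬dirty holds at every position 0..6, and those are all the positions the trace ever visits, so the invariant □(valid → ○¬dirty) is never violated.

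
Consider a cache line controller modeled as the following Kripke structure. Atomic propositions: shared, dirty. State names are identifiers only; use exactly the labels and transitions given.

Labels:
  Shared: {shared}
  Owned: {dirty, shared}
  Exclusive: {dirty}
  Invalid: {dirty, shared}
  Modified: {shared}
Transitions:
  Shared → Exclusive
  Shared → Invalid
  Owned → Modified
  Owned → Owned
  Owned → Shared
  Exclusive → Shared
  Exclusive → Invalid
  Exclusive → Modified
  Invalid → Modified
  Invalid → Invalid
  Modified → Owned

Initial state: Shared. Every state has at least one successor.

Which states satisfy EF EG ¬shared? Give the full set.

none

States satisfying EG ¬shared: ∅.
States satisfying EF EG ¬shared: ∅.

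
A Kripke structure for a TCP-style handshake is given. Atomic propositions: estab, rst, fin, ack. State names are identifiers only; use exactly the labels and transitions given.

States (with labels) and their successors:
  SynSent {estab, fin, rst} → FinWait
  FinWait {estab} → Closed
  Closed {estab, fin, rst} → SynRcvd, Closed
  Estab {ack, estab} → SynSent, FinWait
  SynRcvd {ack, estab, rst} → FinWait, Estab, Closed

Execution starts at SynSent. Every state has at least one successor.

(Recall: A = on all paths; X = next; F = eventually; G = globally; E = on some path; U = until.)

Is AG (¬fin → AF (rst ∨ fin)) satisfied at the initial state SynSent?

Satisfied

States satisfying ¬fin → AF (rst ∨ fin): {SynSent, FinWait, Closed, Estab, SynRcvd}.
States satisfying AG (¬fin → AF (rst ∨ fin)): {SynSent, FinWait, Closed, Estab, SynRcvd}.
Every state reachable from SynSent satisfies ¬fin → AF (rst ∨ fin).
SynSent ∈ Sat(AG (¬fin → AF (rst ∨ fin))).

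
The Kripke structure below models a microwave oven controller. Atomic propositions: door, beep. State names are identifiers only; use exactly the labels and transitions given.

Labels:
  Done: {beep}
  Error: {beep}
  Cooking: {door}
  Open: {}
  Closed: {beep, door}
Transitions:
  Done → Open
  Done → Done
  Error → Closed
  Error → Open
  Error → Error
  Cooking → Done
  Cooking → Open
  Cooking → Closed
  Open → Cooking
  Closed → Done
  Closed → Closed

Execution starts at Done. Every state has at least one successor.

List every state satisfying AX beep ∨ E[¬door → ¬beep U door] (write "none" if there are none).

{Cooking, Open, Closed}

States satisfying beep: {Done, Error, Closed}.
States satisfying AX beep: {Closed}.
States satisfying ¬door → ¬beep: {Cooking, Open, Closed}.
States satisfying door: {Cooking, Closed}.
States satisfying E[¬door → ¬beep U door]: {Cooking, Open, Closed}.
States satisfying AX beep ∨ E[¬door → ¬beep U door]: {Cooking, Open, Closed}.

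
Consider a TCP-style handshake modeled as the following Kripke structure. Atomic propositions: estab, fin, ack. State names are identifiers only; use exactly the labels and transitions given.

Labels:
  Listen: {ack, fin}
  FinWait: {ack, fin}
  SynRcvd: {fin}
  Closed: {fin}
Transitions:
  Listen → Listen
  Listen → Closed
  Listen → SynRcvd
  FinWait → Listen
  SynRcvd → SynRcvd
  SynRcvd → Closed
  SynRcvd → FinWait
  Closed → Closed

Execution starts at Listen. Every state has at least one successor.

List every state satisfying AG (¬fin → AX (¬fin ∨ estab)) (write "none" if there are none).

States satisfying ¬fin → AX (¬fin ∨ estab): {Listen, FinWait, SynRcvd, Closed}.
States satisfying AG (¬fin → AX (¬fin ∨ estab)): {Listen, FinWait, SynRcvd, Closed}.

{Listen, FinWait, SynRcvd, Closed}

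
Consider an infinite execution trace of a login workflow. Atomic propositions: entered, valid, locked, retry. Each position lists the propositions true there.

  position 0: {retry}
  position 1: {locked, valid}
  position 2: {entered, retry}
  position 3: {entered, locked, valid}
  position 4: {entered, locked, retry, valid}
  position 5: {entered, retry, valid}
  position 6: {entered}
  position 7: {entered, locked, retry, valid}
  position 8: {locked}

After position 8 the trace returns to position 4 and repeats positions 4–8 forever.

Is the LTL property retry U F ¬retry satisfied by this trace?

Walking from position 0: F ¬retry first holds at position 0, and retry holds at every earlier position along the way, so retry U F ¬retry holds.

Satisfied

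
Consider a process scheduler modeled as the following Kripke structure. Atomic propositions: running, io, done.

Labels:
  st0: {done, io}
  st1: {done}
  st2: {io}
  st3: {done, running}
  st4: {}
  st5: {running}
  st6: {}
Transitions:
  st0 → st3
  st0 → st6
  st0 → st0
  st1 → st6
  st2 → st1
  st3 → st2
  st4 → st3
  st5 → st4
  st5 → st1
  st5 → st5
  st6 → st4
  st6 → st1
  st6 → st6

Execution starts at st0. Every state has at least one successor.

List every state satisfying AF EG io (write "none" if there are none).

States satisfying EG io: {st0}.
States satisfying AF EG io: {st0}.

{st0}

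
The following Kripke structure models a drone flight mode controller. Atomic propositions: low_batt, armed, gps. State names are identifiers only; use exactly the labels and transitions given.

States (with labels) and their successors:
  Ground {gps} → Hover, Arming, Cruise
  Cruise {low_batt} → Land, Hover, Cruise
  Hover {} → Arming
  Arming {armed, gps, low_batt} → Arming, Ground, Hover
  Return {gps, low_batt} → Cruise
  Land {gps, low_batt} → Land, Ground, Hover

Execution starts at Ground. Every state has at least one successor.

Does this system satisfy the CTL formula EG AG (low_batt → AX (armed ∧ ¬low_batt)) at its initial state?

Violated

States satisfying AG (low_batt → AX (armed ∧ ¬low_batt)): ∅.
States satisfying EG AG (low_batt → AX (armed ∧ ¬low_batt)): ∅.
No suitable path/successor from Ground witnesses the formula.
Ground ∉ Sat(EG AG (low_batt → AX (armed ∧ ¬low_batt))).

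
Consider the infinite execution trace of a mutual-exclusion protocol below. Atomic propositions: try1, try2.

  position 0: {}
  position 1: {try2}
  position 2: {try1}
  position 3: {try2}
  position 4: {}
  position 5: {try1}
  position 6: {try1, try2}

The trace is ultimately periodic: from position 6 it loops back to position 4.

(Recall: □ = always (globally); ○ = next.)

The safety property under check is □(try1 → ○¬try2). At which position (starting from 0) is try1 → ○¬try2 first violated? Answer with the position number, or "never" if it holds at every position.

2

Check try1 → ○¬try2 at each position in order: 0 ✓, 1 ✓.
At position 2 the labels are {try1} and the next position 3 has {try2}, so try1 → ○¬try2 is false there. This is the first violation.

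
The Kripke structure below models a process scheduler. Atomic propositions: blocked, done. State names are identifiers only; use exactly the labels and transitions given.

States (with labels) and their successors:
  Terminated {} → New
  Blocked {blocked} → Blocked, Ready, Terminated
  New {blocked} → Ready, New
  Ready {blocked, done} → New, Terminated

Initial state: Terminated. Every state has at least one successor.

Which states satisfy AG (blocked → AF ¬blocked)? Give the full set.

none

States satisfying blocked → AF ¬blocked: {Terminated}.
States satisfying AG (blocked → AF ¬blocked): ∅.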